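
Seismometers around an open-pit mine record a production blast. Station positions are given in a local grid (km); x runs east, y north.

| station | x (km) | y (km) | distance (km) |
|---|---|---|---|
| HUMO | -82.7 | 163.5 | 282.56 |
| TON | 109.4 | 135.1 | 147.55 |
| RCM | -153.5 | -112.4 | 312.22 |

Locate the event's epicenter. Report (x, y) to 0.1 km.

Circle about each station: (x + 82.7)² + (y − 163.5)² = 282.56²; (x − 109.4)² + (y − 135.1)² = 147.55²; (x + 153.5)² + (y + 112.4)² = 312.22².
Subtracting the HUMO equation from the TON and RCM equations removes the quadratic terms:
384.2 x − 56.8 y = 54717.98
-141.6 x − 551.8 y = -15016.70
Solving the 2×2 system: x ≈ 141.1, y ≈ -9.0 km.

(141.1, -9.0)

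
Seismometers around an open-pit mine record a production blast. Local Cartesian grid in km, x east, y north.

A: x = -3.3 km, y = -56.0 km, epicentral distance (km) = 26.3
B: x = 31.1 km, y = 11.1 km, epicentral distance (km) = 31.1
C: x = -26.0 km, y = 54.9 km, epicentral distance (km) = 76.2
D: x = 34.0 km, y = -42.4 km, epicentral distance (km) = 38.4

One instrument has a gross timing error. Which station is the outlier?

Solve using three stations at a time. Using B, C, D (subtract circle equations pairwise → linear system) gives (x, y) ≈ (10.3, -12.1).
Distances from that point to each station vs reported:
  A: calculated 46.0 vs reported 26.3 → residual 19.7 km
  B: calculated 31.2 vs reported 31.1 → residual 0.1 km
  C: calculated 76.2 vs reported 76.2 → residual 0.0 km
  D: calculated 38.4 vs reported 38.4 → residual 0.0 km
B, C, D are mutually consistent (residuals ≈ 0); A is off by 19.7 km.

A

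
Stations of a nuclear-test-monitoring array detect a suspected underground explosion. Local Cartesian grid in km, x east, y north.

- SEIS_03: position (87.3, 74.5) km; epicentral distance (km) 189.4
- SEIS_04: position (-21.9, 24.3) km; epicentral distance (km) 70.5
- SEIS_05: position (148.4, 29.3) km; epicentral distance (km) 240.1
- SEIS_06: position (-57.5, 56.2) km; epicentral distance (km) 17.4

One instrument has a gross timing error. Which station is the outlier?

Solve using three stations at a time. Using SEIS_03, SEIS_04, SEIS_05 (subtract circle equations pairwise → linear system) gives (x, y) ≈ (-90.9, 10.6).
Distances from that point to each station vs reported:
  SEIS_03: calculated 189.4 vs reported 189.4 → residual 0.0 km
  SEIS_04: calculated 70.4 vs reported 70.5 → residual 0.1 km
  SEIS_05: calculated 240.1 vs reported 240.1 → residual 0.0 km
  SEIS_06: calculated 56.6 vs reported 17.4 → residual 39.2 km
SEIS_03, SEIS_04, SEIS_05 are mutually consistent (residuals ≈ 0); SEIS_06 is off by 39.2 km.

SEIS_06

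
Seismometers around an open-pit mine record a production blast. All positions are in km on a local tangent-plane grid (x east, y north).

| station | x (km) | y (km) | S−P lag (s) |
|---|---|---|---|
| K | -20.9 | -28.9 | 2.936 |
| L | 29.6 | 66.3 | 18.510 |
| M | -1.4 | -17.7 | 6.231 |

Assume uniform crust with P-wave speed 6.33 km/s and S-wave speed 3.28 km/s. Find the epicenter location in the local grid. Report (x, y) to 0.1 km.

Distance from S−P lag: d = Δt · v_P v_S / (v_P − v_S) = Δt · (6.33·3.28)/(6.33−3.28) ≈ 6.8073·Δt.
So d_K = 19.99, d_L = 126.00, d_M = 42.42 km.
Circle about each station: (x + 20.9)² + (y + 28.9)² = 19.99²; (x − 29.6)² + (y − 66.3)² = 126.00²; (x + 1.4)² + (y + 17.7)² = 42.42².
Subtracting pairs of circle equations eliminates x²+y² and gives linear equations (the radical axes):
101.0 x + 190.4 y = -11476.57
39.0 x + 22.4 y = -2356.63
Solving the 2×2 system: x ≈ -37.1, y ≈ -40.6 km.

x ≈ -37.1 km, y ≈ -40.6 km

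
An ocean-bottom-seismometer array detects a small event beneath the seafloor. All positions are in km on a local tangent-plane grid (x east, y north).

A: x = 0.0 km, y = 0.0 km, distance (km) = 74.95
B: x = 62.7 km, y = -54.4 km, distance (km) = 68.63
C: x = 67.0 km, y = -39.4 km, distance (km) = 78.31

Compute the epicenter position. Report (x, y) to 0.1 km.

Circle about each station: x² + y² = 74.95²; (x − 62.7)² + (y + 54.4)² = 68.63²; (x − 67.0)² + (y + 39.4)² = 78.31².
Subtracting pairs of circle equations eliminates x²+y² and gives linear equations (the radical axes):
125.4 x − 108.8 y = 7798.08
134.0 x − 78.8 y = 5526.41
Solving the 2×2 system: x ≈ -2.8, y ≈ -74.9 km.
Check against A (with the unrounded x, y): √(x²+y²) = 74.97 ≈ 74.95 km. ✓

(-2.8, -74.9)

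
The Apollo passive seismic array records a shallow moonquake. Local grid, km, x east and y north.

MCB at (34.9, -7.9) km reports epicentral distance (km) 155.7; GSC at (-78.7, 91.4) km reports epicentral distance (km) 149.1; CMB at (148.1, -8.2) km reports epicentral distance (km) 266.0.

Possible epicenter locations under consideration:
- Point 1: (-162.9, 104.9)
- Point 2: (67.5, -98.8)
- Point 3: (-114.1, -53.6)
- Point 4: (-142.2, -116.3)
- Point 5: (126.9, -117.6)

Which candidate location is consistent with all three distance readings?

For each candidate, compare |candidate − station| to the reported distance:
Point 1: residuals MCB 72.0, GSC 63.8, CMB 64.9 → max 72.0 km
Point 2: residuals MCB 59.1, GSC 90.8, CMB 144.7 → max 144.7 km
Point 3: residuals MCB 0.2, GSC 0.2, CMB 0.1 → max 0.2 km
Point 4: residuals MCB 51.9, GSC 68.1, CMB 43.8 → max 68.1 km
Point 5: residuals MCB 12.5, GSC 144.1, CMB 154.6 → max 154.6 km
Only Point 3 has all residuals ≈ 0.

Point 3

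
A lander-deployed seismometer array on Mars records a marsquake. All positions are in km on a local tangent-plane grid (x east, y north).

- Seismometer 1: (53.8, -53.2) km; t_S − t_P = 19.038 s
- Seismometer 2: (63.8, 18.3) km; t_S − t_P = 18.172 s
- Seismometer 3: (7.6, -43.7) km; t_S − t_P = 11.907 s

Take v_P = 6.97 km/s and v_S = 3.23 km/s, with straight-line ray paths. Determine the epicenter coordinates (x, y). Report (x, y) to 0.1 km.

-44.8 km east, 5.2 km north

Distance from S−P lag: d = Δt · v_P v_S / (v_P − v_S) = Δt · (6.97·3.23)/(6.97−3.23) ≈ 6.0195·Δt.
So d_Seismometer 1 = 114.60, d_Seismometer 2 = 109.39, d_Seismometer 3 = 71.67 km.
Circle about each station: (x − 53.8)² + (y + 53.2)² = 114.60²; (x − 63.8)² + (y − 18.3)² = 109.39²; (x − 7.6)² + (y + 43.7)² = 71.67².
Subtracting pairs of circle equations eliminates x²+y² and gives linear equations (the radical axes):
20.0 x + 143.0 y = -152.36
-92.4 x + 19.0 y = 4239.34
Solving the 2×2 system: x ≈ -44.8, y ≈ 5.2 km.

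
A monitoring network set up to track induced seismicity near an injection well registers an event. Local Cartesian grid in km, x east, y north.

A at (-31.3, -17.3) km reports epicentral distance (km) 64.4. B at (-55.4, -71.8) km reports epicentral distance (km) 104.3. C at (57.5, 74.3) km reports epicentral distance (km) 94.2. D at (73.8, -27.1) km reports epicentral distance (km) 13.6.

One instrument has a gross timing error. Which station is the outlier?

Solve using three stations at a time. Using A, B, C (subtract circle equations pairwise → linear system) gives (x, y) ≈ (32.9, -16.5).
Distances from that point to each station vs reported:
  A: calculated 64.2 vs reported 64.4 → residual 0.2 km
  B: calculated 104.2 vs reported 104.3 → residual 0.1 km
  C: calculated 94.1 vs reported 94.2 → residual 0.1 km
  D: calculated 42.2 vs reported 13.6 → residual 28.6 km
A, B, C are mutually consistent (residuals ≈ 0); D is off by 28.6 km.

D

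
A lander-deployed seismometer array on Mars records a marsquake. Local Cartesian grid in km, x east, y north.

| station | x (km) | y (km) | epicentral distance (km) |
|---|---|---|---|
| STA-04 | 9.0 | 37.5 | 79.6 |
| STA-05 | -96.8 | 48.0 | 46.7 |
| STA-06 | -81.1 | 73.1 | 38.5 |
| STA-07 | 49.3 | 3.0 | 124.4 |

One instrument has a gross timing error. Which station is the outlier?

Solve using three stations at a time. Using STA-04, STA-06, STA-07 (subtract circle equations pairwise → linear system) gives (x, y) ≈ (-70.5, 36.3).
Distances from that point to each station vs reported:
  STA-04: calculated 79.5 vs reported 79.6 → residual 0.1 km
  STA-05: calculated 28.8 vs reported 46.7 → residual 17.9 km
  STA-06: calculated 38.3 vs reported 38.5 → residual 0.2 km
  STA-07: calculated 124.3 vs reported 124.4 → residual 0.1 km
STA-04, STA-06, STA-07 are mutually consistent (residuals ≈ 0); STA-05 is off by 17.9 km.

STA-05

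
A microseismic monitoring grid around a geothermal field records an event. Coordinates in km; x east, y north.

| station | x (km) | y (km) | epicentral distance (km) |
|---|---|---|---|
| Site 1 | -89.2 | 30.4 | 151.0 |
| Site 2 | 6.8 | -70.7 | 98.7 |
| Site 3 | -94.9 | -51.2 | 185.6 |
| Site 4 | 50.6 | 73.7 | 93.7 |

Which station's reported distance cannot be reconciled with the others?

Site 1

Solve using three stations at a time. Using Site 2, Site 3, Site 4 (subtract circle equations pairwise → linear system) gives (x, y) ≈ (86.7, -12.7).
Distances from that point to each station vs reported:
  Site 1: calculated 181.1 vs reported 151.0 → residual 30.1 km
  Site 2: calculated 98.7 vs reported 98.7 → residual 0.0 km
  Site 3: calculated 185.6 vs reported 185.6 → residual 0.0 km
  Site 4: calculated 93.7 vs reported 93.7 → residual 0.0 km
Site 2, Site 3, Site 4 are mutually consistent (residuals ≈ 0); Site 1 is off by 30.1 km.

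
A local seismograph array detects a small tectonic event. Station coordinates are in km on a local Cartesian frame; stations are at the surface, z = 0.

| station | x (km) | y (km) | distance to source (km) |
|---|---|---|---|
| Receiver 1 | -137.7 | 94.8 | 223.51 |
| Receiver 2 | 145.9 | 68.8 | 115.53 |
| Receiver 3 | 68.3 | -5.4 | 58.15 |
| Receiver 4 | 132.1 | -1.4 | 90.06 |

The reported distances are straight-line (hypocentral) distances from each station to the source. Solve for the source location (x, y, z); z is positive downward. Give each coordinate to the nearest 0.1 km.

(62.2, 11.5, 55.3)

Each station gives a sphere (x−x_i)² + (y−y_i)² + z² = d_i² (stations at z=0).
Subtracting the Receiver 1 sphere from Receiver 2 and Receiver 3: z² cancels, leaving linear equations in x and y:
567.2 x − 52.0 y = 34681.46
412.0 x − 200.4 y = 23321.02
Solving: x ≈ 62.200, y ≈ 11.503 km (keep extra digits for the depth step; rounded: 62.2, 11.5).
Then from the Receiver 1 sphere: z² = 223.51² − (x + 137.7)² − (y − 94.8)² with x = 62.200, y = 11.503, so z ≈ 55.302 ≈ 55.3 km.
Check against Receiver 4 (with the unrounded solution): distance 90.06 ≈ 90.06 km. ✓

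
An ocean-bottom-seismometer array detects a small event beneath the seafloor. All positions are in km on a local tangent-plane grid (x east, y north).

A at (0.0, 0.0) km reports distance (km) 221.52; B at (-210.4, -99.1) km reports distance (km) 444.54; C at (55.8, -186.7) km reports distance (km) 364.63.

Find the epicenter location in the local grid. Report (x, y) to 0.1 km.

x ≈ 146.0 km, y ≈ 166.6 km

Circle about each station: x² + y² = 221.52²; (x + 210.4)² + (y + 99.1)² = 444.54²; (x − 55.8)² + (y + 186.7)² = 364.63².
Subtracting the A equation from the B and C equations removes the quadratic terms:
-420.8 x − 198.2 y = -94455.73
111.6 x − 373.4 y = -45913.40
Solving the 2×2 system: x ≈ 146.0, y ≈ 166.6 km.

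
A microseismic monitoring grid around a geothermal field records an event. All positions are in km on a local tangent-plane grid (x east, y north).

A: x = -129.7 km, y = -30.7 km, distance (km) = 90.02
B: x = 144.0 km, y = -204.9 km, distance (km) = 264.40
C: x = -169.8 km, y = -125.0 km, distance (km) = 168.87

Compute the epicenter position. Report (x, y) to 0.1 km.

x ≈ -40.9 km, y ≈ -15.9 km

Circle about each station: (x + 129.7)² + (y + 30.7)² = 90.02²; (x − 144.0)² + (y + 204.9)² = 264.40²; (x + 169.8)² + (y + 125.0)² = 168.87².
Subtracting pairs of circle equations eliminates x²+y² and gives linear equations (the radical axes):
547.4 x − 348.4 y = -16848.33
-80.2 x − 188.6 y = 6278.98
Solving the 2×2 system: x ≈ -40.9, y ≈ -15.9 km.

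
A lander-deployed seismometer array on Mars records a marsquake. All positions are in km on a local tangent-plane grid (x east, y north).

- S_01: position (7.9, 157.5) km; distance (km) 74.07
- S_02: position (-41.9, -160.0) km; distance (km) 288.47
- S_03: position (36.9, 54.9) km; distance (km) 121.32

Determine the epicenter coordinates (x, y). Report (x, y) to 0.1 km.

Circle about each station: (x − 7.9)² + (y − 157.5)² = 74.07²; (x + 41.9)² + (y + 160.0)² = 288.47²; (x − 36.9)² + (y − 54.9)² = 121.32².
Subtracting pairs of circle equations eliminates x²+y² and gives linear equations (the radical axes):
-99.6 x − 635.0 y = -75241.63
58.0 x − 205.2 y = -29725.22
Solving the 2×2 system: x ≈ -60.0, y ≈ 127.9 km.
Check against S_01 (with the unrounded x, y): √((x − 7.9)²+(y − 157.5)²) = 74.07 ≈ 74.07 km. ✓

x ≈ -60.0 km, y ≈ 127.9 km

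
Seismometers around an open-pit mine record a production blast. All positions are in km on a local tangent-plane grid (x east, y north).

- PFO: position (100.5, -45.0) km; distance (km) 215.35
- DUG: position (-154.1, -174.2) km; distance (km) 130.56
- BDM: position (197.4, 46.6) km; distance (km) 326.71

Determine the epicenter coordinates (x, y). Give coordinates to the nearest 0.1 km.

-114.8 km east, -49.7 km north

Circle about each station: (x − 100.5)² + (y + 45.0)² = 215.35²; (x + 154.1)² + (y + 174.2)² = 130.56²; (x − 197.4)² + (y − 46.6)² = 326.71².
Subtracting the PFO equation from the DUG and BDM equations removes the quadratic terms:
-509.2 x − 258.4 y = 71296.91
193.8 x + 183.2 y = -31350.73
Solving the 2×2 system: x ≈ -114.8, y ≈ -49.7 km.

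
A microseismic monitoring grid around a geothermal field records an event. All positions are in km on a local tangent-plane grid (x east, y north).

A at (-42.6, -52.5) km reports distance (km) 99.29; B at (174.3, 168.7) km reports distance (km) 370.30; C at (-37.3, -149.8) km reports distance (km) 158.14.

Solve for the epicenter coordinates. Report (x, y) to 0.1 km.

Circle about each station: (x + 42.6)² + (y + 52.5)² = 99.29²; (x − 174.3)² + (y − 168.7)² = 370.30²; (x + 37.3)² + (y + 149.8)² = 158.14².
Subtracting the A equation from the B and C equations removes the quadratic terms:
433.8 x + 442.4 y = -72994.42
10.6 x − 194.6 y = 4110.56
Solving the 2×2 system: x ≈ -139.0, y ≈ -28.7 km.
Check against A (with the unrounded x, y): √((x + 42.6)²+(y + 52.5)²) = 99.30 ≈ 99.29 km. ✓

-139.0 km east, -28.7 km north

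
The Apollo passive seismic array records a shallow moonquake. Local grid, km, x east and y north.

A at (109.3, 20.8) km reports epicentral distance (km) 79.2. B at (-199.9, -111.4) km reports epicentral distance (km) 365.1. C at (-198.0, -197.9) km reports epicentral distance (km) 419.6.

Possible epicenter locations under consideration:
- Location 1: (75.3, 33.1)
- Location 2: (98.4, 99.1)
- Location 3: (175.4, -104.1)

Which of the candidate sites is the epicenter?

For each candidate, compare |candidate − station| to the reported distance:
Location 1: residuals A 43.0, B 54.3, C 61.8 → max 61.8 km
Location 2: residuals A 0.1, B 0.0, C 0.0 → max 0.1 km
Location 3: residuals A 62.1, B 10.3, C 34.6 → max 62.1 km
Only Location 2 has all residuals ≈ 0.

Location 2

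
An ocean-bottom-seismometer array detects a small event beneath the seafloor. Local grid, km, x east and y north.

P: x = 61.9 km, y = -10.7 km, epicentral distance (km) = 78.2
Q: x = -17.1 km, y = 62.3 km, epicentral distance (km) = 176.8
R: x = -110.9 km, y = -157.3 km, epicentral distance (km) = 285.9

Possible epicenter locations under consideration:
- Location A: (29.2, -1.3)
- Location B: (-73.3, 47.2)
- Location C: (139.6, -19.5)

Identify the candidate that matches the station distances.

Location C

For each candidate, compare |candidate − station| to the reported distance:
Location A: residuals P 44.2, Q 98.1, R 76.2 → max 98.1 km
Location B: residuals P 68.9, Q 118.6, R 78.0 → max 118.6 km
Location C: residuals P 0.0, Q 0.0, R 0.0 → max 0.0 km
Only Location C has all residuals ≈ 0.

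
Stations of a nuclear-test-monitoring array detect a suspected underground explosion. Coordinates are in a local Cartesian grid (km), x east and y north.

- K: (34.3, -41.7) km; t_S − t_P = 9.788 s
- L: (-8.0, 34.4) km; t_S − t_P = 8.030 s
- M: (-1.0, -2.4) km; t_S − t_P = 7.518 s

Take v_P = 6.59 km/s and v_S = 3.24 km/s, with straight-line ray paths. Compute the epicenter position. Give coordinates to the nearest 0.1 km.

x ≈ 41.2 km, y ≈ 20.3 km

Distance from S−P lag: d = Δt · v_P v_S / (v_P − v_S) = Δt · (6.59·3.24)/(6.59−3.24) ≈ 6.3736·Δt.
So d_K = 62.38, d_L = 51.18, d_M = 47.92 km.
Circle about each station: (x − 34.3)² + (y + 41.7)² = 62.38²; (x + 8.0)² + (y − 34.4)² = 51.18²; (x + 1.0)² + (y + 2.4)² = 47.92².
Subtracting the K equation from the L and M equations removes the quadratic terms:
-84.6 x + 152.2 y = -396.15
-70.6 x + 78.6 y = -1313.68
Solving the 2×2 system: x ≈ 41.2, y ≈ 20.3 km.
Check against K (with the unrounded x, y): √((x − 34.3)²+(y + 41.7)²) = 62.39 ≈ 62.38 km. ✓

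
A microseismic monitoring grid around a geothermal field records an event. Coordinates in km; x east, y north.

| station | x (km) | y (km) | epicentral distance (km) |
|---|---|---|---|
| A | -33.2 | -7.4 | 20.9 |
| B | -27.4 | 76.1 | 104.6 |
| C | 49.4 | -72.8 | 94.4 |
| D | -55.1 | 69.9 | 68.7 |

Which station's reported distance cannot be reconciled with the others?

D

Solve using three stations at a time. Using A, B, C (subtract circle equations pairwise → linear system) gives (x, y) ≈ (-33.9, -28.3).
Distances from that point to each station vs reported:
  A: calculated 20.9 vs reported 20.9 → residual 0.0 km
  B: calculated 104.6 vs reported 104.6 → residual 0.0 km
  C: calculated 94.4 vs reported 94.4 → residual 0.0 km
  D: calculated 100.5 vs reported 68.7 → residual 31.8 km
A, B, C are mutually consistent (residuals ≈ 0); D is off by 31.8 km.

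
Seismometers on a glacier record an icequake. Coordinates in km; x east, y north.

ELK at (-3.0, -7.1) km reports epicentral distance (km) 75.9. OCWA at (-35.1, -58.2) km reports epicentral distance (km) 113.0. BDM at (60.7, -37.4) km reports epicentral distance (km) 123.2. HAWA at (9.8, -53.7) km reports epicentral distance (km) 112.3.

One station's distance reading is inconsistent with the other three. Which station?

ELK

Solve using three stations at a time. Using OCWA, BDM, HAWA (subtract circle equations pairwise → linear system) gives (x, y) ≈ (-21.9, 54.3).
Distances from that point to each station vs reported:
  ELK: calculated 64.3 vs reported 75.9 → residual 11.6 km
  OCWA: calculated 113.3 vs reported 113.0 → residual 0.3 km
  BDM: calculated 123.5 vs reported 123.2 → residual 0.3 km
  HAWA: calculated 112.6 vs reported 112.3 → residual 0.3 km
OCWA, BDM, HAWA are mutually consistent (residuals ≈ 0); ELK is off by 11.6 km.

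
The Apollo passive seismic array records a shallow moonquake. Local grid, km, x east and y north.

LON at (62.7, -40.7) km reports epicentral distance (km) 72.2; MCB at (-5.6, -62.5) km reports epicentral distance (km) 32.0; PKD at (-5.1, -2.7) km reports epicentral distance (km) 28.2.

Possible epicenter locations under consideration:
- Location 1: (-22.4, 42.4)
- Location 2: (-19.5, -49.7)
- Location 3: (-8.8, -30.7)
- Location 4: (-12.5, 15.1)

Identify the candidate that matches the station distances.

Location 3

For each candidate, compare |candidate − station| to the reported distance:
Location 1: residuals LON 46.7, MCB 74.2, PKD 20.1 → max 74.2 km
Location 2: residuals LON 10.5, MCB 13.1, PKD 21.0 → max 21.0 km
Location 3: residuals LON 0.0, MCB 0.0, PKD 0.0 → max 0.0 km
Location 4: residuals LON 21.4, MCB 45.9, PKD 8.9 → max 45.9 km
Only Location 3 has all residuals ≈ 0.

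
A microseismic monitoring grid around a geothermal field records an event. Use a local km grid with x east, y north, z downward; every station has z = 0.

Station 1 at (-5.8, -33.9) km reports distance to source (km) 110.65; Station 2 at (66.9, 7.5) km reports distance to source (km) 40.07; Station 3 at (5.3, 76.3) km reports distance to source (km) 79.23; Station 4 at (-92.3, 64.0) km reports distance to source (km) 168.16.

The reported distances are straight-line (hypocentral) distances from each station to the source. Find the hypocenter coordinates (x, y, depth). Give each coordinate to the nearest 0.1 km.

Each station gives a sphere (x−x_i)² + (y−y_i)² + z² = d_i² (stations at z=0).
Subtracting the Station 1 sphere from Station 2 and Station 3: z² cancels, leaving linear equations in x and y:
145.4 x + 82.8 y = 13986.83
22.2 x + 220.4 y = 10632.96
Solving: x ≈ 72.904, y ≈ 40.901 km (keep extra digits for the depth step; rounded: 72.9, 40.9).
Then from the Station 1 sphere: z² = 110.65² − (x + 5.8)² − (y + 33.9)² with x = 72.904, y = 40.901, so z ≈ 21.305 ≈ 21.3 km.

(72.9, 40.9, 21.3)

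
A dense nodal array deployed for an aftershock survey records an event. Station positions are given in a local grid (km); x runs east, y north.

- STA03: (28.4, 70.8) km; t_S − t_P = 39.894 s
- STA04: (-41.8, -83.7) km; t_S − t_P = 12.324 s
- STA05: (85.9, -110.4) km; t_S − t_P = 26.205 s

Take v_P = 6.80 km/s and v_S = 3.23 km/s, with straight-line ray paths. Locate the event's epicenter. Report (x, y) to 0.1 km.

Distance from S−P lag: d = Δt · v_P v_S / (v_P − v_S) = Δt · (6.80·3.23)/(6.80−3.23) ≈ 6.1524·Δt.
So d_STA03 = 245.44, d_STA04 = 75.82, d_STA05 = 161.22 km.
Circle about each station: (x − 28.4)² + (y − 70.8)² = 245.44²; (x + 41.8)² + (y + 83.7)² = 75.82²; (x − 85.9)² + (y + 110.4)² = 161.22².
Subtracting pairs of circle equations eliminates x²+y² and gives linear equations (the radical axes):
-140.4 x − 309.0 y = 57425.85
115.0 x − 362.4 y = 47996.68
Solving the 2×2 system: x ≈ -69.2, y ≈ -154.4 km.

-69.2 km east, -154.4 km north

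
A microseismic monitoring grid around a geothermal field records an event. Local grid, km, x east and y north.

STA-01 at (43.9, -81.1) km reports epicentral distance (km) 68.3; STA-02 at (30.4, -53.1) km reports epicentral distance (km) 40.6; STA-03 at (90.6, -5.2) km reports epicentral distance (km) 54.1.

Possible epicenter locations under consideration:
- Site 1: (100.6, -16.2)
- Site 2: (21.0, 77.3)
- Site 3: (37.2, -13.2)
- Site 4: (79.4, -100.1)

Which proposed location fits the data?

For each candidate, compare |candidate − station| to the reported distance:
Site 1: residuals STA-01 17.9, STA-02 38.7, STA-03 39.2 → max 39.2 km
Site 2: residuals STA-01 91.7, STA-02 90.1, STA-03 53.8 → max 91.7 km
Site 3: residuals STA-01 0.1, STA-02 0.1, STA-03 0.1 → max 0.1 km
Site 4: residuals STA-01 28.0, STA-02 27.3, STA-03 41.5 → max 41.5 km
Only Site 3 has all residuals ≈ 0.

Site 3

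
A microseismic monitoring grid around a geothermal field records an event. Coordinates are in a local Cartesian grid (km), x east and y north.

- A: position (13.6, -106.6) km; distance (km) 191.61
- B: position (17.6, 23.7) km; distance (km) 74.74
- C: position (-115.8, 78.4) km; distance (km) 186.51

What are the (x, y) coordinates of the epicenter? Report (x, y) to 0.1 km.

Circle about each station: (x − 13.6)² + (y + 106.6)² = 191.61²; (x − 17.6)² + (y − 23.7)² = 74.74²; (x + 115.8)² + (y − 78.4)² = 186.51².
Subtracting the A equation from the B and C equations removes the quadratic terms:
8.0 x + 260.6 y = 20451.25
-258.8 x + 370.0 y = 9936.09
Solving the 2×2 system: x ≈ 70.7, y ≈ 76.3 km.

x ≈ 70.7 km, y ≈ 76.3 km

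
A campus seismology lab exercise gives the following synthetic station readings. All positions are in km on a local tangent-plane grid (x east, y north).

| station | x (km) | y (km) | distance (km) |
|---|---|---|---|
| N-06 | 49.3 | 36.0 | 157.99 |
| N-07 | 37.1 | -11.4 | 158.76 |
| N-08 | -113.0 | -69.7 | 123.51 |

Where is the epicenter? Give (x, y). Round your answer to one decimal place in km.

x ≈ -107.7 km, y ≈ 53.7 km

Circle about each station: (x − 49.3)² + (y − 36.0)² = 157.99²; (x − 37.1)² + (y + 11.4)² = 158.76²; (x + 113.0)² + (y + 69.7)² = 123.51².
Subtracting the N-06 equation from the N-07 and N-08 equations removes the quadratic terms:
-24.4 x − 94.8 y = -2464.02
-324.6 x − 211.4 y = 23606.72
Solving the 2×2 system: x ≈ -107.7, y ≈ 53.7 km.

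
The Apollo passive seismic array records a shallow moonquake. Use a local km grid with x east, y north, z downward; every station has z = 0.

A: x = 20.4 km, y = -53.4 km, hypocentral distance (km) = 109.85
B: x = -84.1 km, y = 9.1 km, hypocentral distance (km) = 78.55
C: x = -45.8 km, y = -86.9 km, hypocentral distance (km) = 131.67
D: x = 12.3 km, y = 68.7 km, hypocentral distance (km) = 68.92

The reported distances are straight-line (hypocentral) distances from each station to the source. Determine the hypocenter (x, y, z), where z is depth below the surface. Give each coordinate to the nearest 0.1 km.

Each station gives a sphere (x−x_i)² + (y−y_i)² + z² = d_i² (stations at z=0).
Subtracting the A sphere from B and C: z² cancels, leaving linear equations in x and y:
-209.0 x + 125.0 y = 9784.82
-132.4 x − 67.0 y = 1111.56
Solving: x ≈ -26.005, y ≈ 34.798 km (keep extra digits for the depth step; rounded: -26.0, 34.8).
Then from the A sphere: z² = 109.85² − (x − 20.4)² − (y + 53.4)² with x = -26.005, y = 34.798, so z ≈ 46.203 ≈ 46.2 km.

(-26.0, 34.8, 46.2)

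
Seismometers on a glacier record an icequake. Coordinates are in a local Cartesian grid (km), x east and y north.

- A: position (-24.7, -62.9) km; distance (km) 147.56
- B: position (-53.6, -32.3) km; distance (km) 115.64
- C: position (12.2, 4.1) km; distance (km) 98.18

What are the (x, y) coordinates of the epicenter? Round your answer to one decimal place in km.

Circle about each station: (x + 24.7)² + (y + 62.9)² = 147.56²; (x + 53.6)² + (y + 32.3)² = 115.64²; (x − 12.2)² + (y − 4.1)² = 98.18².
Subtracting pairs of circle equations eliminates x²+y² and gives linear equations (the radical axes):
-57.8 x + 61.2 y = 7751.09
73.8 x + 134.0 y = 7733.79
Solving the 2×2 system: x ≈ -46.1, y ≈ 83.1 km.

x ≈ -46.1 km, y ≈ 83.1 km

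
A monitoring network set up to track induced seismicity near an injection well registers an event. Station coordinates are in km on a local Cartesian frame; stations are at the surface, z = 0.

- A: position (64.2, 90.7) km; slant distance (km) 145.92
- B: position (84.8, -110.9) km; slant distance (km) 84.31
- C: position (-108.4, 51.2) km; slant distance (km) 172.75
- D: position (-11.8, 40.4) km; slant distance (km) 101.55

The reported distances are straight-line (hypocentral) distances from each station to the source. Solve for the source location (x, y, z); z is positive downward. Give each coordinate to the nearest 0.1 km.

Each station gives a sphere (x−x_i)² + (y−y_i)² + z² = d_i² (stations at z=0).
Subtracting the A sphere from B and C: z² cancels, leaving linear equations in x and y:
41.2 x − 403.2 y = 21326.19
-345.2 x − 79.0 y = -6526.05
Solving: x ≈ 30.301, y ≈ -49.796 km (keep extra digits for the depth step; rounded: 30.3, -49.8).
Then from the A sphere: z² = 145.92² − (x − 64.2)² − (y − 90.7)² with x = 30.301, y = -49.796, so z ≈ 20.109 ≈ 20.1 km.
Check against D (with the unrounded solution): distance 101.55 ≈ 101.55 km. ✓

(30.3, -49.8, 20.1)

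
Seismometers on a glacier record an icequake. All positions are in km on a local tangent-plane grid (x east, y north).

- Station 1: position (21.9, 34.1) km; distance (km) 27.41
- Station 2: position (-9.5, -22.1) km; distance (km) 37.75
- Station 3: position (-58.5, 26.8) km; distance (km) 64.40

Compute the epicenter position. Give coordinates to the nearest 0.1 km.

Circle about each station: (x − 21.9)² + (y − 34.1)² = 27.41²; (x + 9.5)² + (y + 22.1)² = 37.75²; (x + 58.5)² + (y − 26.8)² = 64.40².
Subtracting the Station 1 equation from the Station 2 and Station 3 equations removes the quadratic terms:
-62.8 x − 112.4 y = -1737.51
-160.8 x − 14.6 y = -897.98
Solving the 2×2 system: x ≈ 4.4, y ≈ 13.0 km.
Check against Station 1 (with the unrounded x, y): √((x − 21.9)²+(y − 34.1)²) = 27.41 ≈ 27.41 km. ✓

x ≈ 4.4 km, y ≈ 13.0 km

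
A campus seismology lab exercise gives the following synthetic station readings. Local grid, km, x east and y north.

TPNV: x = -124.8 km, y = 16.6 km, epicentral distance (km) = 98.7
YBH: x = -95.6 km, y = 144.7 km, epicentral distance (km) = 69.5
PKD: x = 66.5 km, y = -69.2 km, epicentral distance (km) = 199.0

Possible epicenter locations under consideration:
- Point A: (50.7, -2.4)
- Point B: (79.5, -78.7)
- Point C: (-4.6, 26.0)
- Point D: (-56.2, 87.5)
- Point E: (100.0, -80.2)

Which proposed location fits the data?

For each candidate, compare |candidate − station| to the reported distance:
Point A: residuals TPNV 77.8, YBH 138.0, PKD 130.4 → max 138.0 km
Point B: residuals TPNV 126.7, YBH 214.3, PKD 182.9 → max 214.3 km
Point C: residuals TPNV 21.9, YBH 80.1, PKD 80.2 → max 80.2 km
Point D: residuals TPNV 0.0, YBH 0.0, PKD 0.0 → max 0.0 km
Point E: residuals TPNV 146.1, YBH 228.6, PKD 163.7 → max 228.6 km
Only Point D has all residuals ≈ 0.

Point D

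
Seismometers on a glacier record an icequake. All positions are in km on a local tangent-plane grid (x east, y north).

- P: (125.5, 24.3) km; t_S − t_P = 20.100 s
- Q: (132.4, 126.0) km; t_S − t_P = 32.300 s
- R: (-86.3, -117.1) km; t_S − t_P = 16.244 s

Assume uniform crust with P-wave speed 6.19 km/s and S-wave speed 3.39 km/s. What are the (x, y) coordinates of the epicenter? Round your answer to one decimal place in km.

x ≈ 33.4 km, y ≈ -94.9 km

Distance from S−P lag: d = Δt · v_P v_S / (v_P − v_S) = Δt · (6.19·3.39)/(6.19−3.39) ≈ 7.4943·Δt.
So d_P = 150.64, d_Q = 242.07, d_R = 121.74 km.
Circle about each station: (x − 125.5)² + (y − 24.3)² = 150.64²; (x − 132.4)² + (y − 126.0)² = 242.07²; (x + 86.3)² + (y + 117.1)² = 121.74².
Subtracting the P equation from the Q and R equations removes the quadratic terms:
13.8 x + 203.4 y = -18840.46
-423.6 x − 282.8 y = 12691.14
Solving the 2×2 system: x ≈ 33.4, y ≈ -94.9 km.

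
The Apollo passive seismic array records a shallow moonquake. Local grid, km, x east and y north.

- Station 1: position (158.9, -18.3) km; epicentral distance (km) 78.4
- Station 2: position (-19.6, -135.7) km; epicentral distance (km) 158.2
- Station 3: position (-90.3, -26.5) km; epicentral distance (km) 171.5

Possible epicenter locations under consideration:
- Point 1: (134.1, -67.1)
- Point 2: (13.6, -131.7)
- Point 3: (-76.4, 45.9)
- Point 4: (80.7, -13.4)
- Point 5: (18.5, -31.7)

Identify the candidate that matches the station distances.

Point 4

For each candidate, compare |candidate − station| to the reported distance:
Point 1: residuals Station 1 23.7, Station 2 10.1, Station 3 56.5 → max 56.5 km
Point 2: residuals Station 1 105.9, Station 2 124.8, Station 3 23.6 → max 124.8 km
Point 3: residuals Station 1 165.5, Station 2 32.1, Station 3 97.8 → max 165.5 km
Point 4: residuals Station 1 0.0, Station 2 0.0, Station 3 0.0 → max 0.0 km
Point 5: residuals Station 1 62.6, Station 2 47.4, Station 3 62.6 → max 62.6 km
Only Point 4 has all residuals ≈ 0.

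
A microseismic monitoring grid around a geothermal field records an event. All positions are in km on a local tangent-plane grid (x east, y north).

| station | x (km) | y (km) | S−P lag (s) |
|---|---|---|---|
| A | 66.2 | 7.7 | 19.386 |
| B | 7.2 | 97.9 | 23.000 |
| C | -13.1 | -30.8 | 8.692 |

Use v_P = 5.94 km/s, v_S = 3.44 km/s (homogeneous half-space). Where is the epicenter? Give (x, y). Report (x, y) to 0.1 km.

-69.8 km east, -73.6 km north

Distance from S−P lag: d = Δt · v_P v_S / (v_P − v_S) = Δt · (5.94·3.44)/(5.94−3.44) ≈ 8.1734·Δt.
So d_A = 158.45, d_B = 187.99, d_C = 71.04 km.
Circle about each station: (x − 66.2)² + (y − 7.7)² = 158.45²; (x − 7.2)² + (y − 97.9)² = 187.99²; (x + 13.1)² + (y + 30.8)² = 71.04².
Subtracting the A equation from the B and C equations removes the quadratic terms:
-118.0 x + 180.4 y = -5039.32
-158.6 x − 77.0 y = 16738.24
Solving the 2×2 system: x ≈ -69.8, y ≈ -73.6 km.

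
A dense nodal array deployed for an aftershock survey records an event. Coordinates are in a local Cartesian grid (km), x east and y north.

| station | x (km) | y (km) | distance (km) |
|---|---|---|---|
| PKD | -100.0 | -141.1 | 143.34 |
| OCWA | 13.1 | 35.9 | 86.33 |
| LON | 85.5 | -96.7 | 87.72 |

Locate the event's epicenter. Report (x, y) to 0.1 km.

Circle about each station: (x + 100.0)² + (y + 141.1)² = 143.34²; (x − 13.1)² + (y − 35.9)² = 86.33²; (x − 85.5)² + (y + 96.7)² = 87.72².
Subtracting pairs of circle equations eliminates x²+y² and gives linear equations (the radical axes):
226.2 x + 354.0 y = -15355.30
371.0 x + 88.8 y = -396.51
Solving the 2×2 system: x ≈ 11.0, y ≈ -50.4 km.

x ≈ 11.0 km, y ≈ -50.4 km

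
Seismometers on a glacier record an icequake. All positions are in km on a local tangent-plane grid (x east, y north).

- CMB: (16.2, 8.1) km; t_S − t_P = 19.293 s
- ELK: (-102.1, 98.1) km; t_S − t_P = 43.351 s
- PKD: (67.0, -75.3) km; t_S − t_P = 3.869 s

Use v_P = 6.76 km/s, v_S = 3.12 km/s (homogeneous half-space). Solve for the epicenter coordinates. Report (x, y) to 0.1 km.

x ≈ 57.7 km, y ≈ -95.7 km

Distance from S−P lag: d = Δt · v_P v_S / (v_P − v_S) = Δt · (6.76·3.12)/(6.76−3.12) ≈ 5.7943·Δt.
So d_CMB = 111.79, d_ELK = 251.19, d_PKD = 22.42 km.
Circle about each station: (x − 16.2)² + (y − 8.1)² = 111.79²; (x + 102.1)² + (y − 98.1)² = 251.19²; (x − 67.0)² + (y + 75.3)² = 22.42².
Subtracting pairs of circle equations eliminates x²+y² and gives linear equations (the radical axes):
-236.6 x + 180.0 y = -30879.44
101.6 x − 166.8 y = 21825.39
Solving the 2×2 system: x ≈ 57.7, y ≈ -95.7 km.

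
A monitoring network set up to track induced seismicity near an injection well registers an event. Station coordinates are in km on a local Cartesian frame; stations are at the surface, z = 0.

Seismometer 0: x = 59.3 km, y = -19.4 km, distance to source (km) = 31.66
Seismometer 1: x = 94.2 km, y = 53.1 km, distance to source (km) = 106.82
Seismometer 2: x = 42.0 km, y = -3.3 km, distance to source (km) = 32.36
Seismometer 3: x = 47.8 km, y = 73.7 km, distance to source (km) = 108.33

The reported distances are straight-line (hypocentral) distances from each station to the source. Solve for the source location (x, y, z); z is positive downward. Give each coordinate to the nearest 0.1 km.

x ≈ 31.6 km, y ≈ -33.2 km, depth ≈ 6.7 km

Each station gives a sphere (x−x_i)² + (y−y_i)² + z² = d_i² (stations at z=0).
Subtracting the Seismometer 0 sphere from Seismometer 1 and Seismometer 2: z² cancels, leaving linear equations in x and y:
69.8 x + 145.0 y = -2607.76
-34.6 x + 32.2 y = -2162.77
Solving: x ≈ 31.610, y ≈ -33.201 km (keep extra digits for the depth step; rounded: 31.6, -33.2).
Then from the Seismometer 0 sphere: z² = 31.66² − (x − 59.3)² − (y + 19.4)² with x = 31.610, y = -33.201, so z ≈ 6.720 ≈ 6.7 km.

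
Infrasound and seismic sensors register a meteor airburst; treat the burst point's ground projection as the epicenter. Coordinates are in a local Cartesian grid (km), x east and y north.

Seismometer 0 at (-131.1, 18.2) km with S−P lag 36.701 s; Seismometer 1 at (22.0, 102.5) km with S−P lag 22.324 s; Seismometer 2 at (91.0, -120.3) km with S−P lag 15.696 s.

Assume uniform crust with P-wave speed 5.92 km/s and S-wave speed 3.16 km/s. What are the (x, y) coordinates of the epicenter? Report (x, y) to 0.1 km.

Distance from S−P lag: d = Δt · v_P v_S / (v_P − v_S) = Δt · (5.92·3.16)/(5.92−3.16) ≈ 6.7780·Δt.
So d_Seismometer 0 = 248.76, d_Seismometer 1 = 151.31, d_Seismometer 2 = 106.39 km.
Circle about each station: (x + 131.1)² + (y − 18.2)² = 248.76²; (x − 22.0)² + (y − 102.5)² = 151.31²; (x − 91.0)² + (y + 120.3)² = 106.39².
Subtracting pairs of circle equations eliminates x²+y² and gives linear equations (the radical axes):
306.2 x + 168.6 y = 32458.62
444.2 x − 277.0 y = 55797.35
Solving the 2×2 system: x ≈ 115.2, y ≈ -16.7 km.
Check against Seismometer 0 (with the unrounded x, y): √((x + 131.1)²+(y − 18.2)²) = 248.76 ≈ 248.76 km. ✓

x ≈ 115.2 km, y ≈ -16.7 km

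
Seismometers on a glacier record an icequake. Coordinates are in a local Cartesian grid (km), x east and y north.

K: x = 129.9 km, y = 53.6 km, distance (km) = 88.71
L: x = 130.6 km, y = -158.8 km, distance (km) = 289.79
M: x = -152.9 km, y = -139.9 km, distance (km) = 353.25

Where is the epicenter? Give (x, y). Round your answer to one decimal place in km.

79.2 km east, 126.4 km north

Circle about each station: (x − 129.9)² + (y − 53.6)² = 88.71²; (x − 130.6)² + (y + 158.8)² = 289.79²; (x + 152.9)² + (y + 139.9)² = 353.25².
Subtracting the K equation from the L and M equations removes the quadratic terms:
1.4 x − 424.8 y = -53581.95
-565.6 x − 387.0 y = -93712.65
Solving the 2×2 system: x ≈ 79.2, y ≈ 126.4 km.
Check against K (with the unrounded x, y): √((x − 129.9)²+(y − 53.6)²) = 88.71 ≈ 88.71 km. ✓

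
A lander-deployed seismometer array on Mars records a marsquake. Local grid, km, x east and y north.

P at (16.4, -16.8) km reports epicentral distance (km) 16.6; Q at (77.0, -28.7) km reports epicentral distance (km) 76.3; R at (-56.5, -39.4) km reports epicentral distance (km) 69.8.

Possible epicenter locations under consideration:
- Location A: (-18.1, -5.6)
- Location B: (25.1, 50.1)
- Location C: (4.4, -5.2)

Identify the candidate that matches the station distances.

For each candidate, compare |candidate − station| to the reported distance:
Location A: residuals P 19.7, Q 21.6, R 18.6 → max 21.6 km
Location B: residuals P 50.9, Q 18.1, R 51.3 → max 51.3 km
Location C: residuals P 0.1, Q 0.0, R 0.0 → max 0.1 km
Only Location C has all residuals ≈ 0.

Location C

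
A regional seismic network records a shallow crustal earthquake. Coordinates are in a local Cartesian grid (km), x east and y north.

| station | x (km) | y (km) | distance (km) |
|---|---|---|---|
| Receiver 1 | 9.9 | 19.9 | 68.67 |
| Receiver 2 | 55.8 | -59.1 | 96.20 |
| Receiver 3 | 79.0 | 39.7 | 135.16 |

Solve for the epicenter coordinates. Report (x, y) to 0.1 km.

Circle about each station: (x − 9.9)² + (y − 19.9)² = 68.67²; (x − 55.8)² + (y + 59.1)² = 96.20²; (x − 79.0)² + (y − 39.7)² = 135.16².
Subtracting the Receiver 1 equation from the Receiver 2 and Receiver 3 equations removes the quadratic terms:
91.8 x − 158.0 y = 1573.56
138.2 x + 39.6 y = -6229.59
Solving the 2×2 system: x ≈ -36.2, y ≈ -31.0 km.

(-36.2, -31.0)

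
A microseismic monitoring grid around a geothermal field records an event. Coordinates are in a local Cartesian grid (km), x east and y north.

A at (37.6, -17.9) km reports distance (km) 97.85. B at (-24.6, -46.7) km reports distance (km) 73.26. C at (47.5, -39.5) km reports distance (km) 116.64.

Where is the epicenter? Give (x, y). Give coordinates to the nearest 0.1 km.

Circle about each station: (x − 37.6)² + (y + 17.9)² = 97.85²; (x + 24.6)² + (y + 46.7)² = 73.26²; (x − 47.5)² + (y + 39.5)² = 116.64².
Subtracting pairs of circle equations eliminates x²+y² and gives linear equations (the radical axes):
-124.4 x − 57.6 y = 5259.47
19.8 x − 43.2 y = -1947.94
Solving the 2×2 system: x ≈ -52.1, y ≈ 21.2 km.

-52.1 km east, 21.2 km north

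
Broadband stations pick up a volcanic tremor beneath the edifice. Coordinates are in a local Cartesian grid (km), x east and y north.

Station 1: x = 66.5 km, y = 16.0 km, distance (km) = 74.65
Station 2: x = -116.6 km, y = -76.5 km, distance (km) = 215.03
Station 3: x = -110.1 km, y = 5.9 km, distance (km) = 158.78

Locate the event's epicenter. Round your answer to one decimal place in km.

29.8 km east, 81.0 km north

Circle about each station: (x − 66.5)² + (y − 16.0)² = 74.65²; (x + 116.6)² + (y + 76.5)² = 215.03²; (x + 110.1)² + (y − 5.9)² = 158.78².
Subtracting the Station 1 equation from the Station 2 and Station 3 equations removes the quadratic terms:
-366.2 x − 185.0 y = -25895.72
-353.2 x − 20.2 y = -12159.90
Solving the 2×2 system: x ≈ 29.8, y ≈ 81.0 km.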